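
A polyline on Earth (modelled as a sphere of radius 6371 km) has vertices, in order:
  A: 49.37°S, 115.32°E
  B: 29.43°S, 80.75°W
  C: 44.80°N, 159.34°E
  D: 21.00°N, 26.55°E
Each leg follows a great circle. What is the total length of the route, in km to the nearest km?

36936 km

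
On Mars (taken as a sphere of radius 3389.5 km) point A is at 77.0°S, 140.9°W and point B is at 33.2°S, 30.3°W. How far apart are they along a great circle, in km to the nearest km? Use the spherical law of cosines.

Let φ₁ = -1.3439 rad, φ₂ = -0.5794 rad, and Δλ = 1.9303 rad.
cos c = sin φ₁ sin φ₂ + cos φ₁ cos φ₂ cos Δλ = (-0.9744)(-0.5476) + (0.2250)(0.8368)(-0.3518) = 0.46730,
so c = arccos(0.46730) = 1.08456 rad.
Distance = R·c = 3389.5 × 1.0846 ≈ 3676 km.

3676 km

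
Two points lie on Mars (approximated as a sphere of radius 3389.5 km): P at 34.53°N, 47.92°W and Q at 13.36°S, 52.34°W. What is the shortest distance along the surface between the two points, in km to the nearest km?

With latitudes φ₁ = 34.530°, φ₂ = -13.360° and longitude difference Δλ = -4.420°:
cos c = sin φ₁ sin φ₂ + cos φ₁ cos φ₂ cos Δλ = (0.5668)(-0.2311) + (0.8238)(0.9729)(0.9970) = 0.66817,
so c = arccos(0.66817) = 0.83905 rad.
Distance = R·c = 3389.5 × 0.8390 ≈ 2844 km.

2844 km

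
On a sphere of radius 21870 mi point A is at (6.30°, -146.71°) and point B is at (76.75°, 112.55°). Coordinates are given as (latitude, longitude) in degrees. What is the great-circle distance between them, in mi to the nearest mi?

32945 mi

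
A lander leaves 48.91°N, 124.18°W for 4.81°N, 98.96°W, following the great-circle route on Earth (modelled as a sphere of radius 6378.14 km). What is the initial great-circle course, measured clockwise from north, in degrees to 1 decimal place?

Δλ = 25.220° = 0.4402 rad.
y = sin Δλ · cos φ₂ = (0.4261)(0.9965) = 0.4246
x = cos φ₁ sin φ₂ − sin φ₁ cos φ₂ cos Δλ = (0.6572)(0.0839) − (0.7537)(0.9965)(0.9047) = -0.6243
θ = atan2(y, x) = 145.78°, so the bearing is 145.8°.

145.8°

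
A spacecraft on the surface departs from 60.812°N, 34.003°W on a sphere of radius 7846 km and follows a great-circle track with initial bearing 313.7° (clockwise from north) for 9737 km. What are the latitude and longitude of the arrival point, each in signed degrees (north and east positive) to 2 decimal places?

36.98°, -155.11°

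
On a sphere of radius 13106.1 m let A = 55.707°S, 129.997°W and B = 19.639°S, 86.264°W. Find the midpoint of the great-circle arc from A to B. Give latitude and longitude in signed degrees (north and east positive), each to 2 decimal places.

-39.62°, -102.37°

The central angle between A and B is δ = 0.8485 rad.
With f = 0.5, the slerp weights are sin((1−f)δ)/sin δ = 0.5486 and sin(fδ)/sin δ = 0.5486.
Weighted sum of the unit vectors: (0.5486)·(-0.3621,-0.4316,-0.8262) + (0.5486)·(0.0614,-0.9398,-0.3361) = (-0.1650, -0.7524, -0.6377).
Converting back: φ = atan2(z, √(x²+y²)) = -39.62°, λ = atan2(y, x) = -102.37°.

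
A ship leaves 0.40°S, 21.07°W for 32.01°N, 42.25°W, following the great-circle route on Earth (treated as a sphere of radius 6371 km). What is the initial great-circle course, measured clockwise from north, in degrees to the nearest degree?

330°

Δλ = -21.180° = -0.3697 rad.
y = sin Δλ · cos φ₂ = (-0.3613)(0.8480) = -0.3064
x = cos φ₁ sin φ₂ − sin φ₁ cos φ₂ cos Δλ = (1.0000)(0.5301) − (-0.0070)(0.8480)(0.9324) = 0.5356
θ = atan2(y, x) = -29.77°; adding 360° gives 330°.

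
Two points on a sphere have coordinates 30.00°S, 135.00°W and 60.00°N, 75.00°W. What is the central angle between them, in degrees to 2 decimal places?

With latitudes φ₁ = -30.000°, φ₂ = 60.000° and longitude difference Δλ = 60.000°:
Haversine: a = sin²(Δφ/2) + cos φ₁ cos φ₂ sin²(Δλ/2) = 0.5000 + (0.8660)(0.5000)(0.2500) = 0.60825.
Central angle c = 2·arcsin(√a) = 1.78903 rad.
So the angular separation is 102.50°.

102.50°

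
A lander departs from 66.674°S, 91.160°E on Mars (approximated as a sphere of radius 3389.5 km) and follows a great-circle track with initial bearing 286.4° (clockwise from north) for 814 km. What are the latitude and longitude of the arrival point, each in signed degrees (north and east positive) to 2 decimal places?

-59.92°, 64.08°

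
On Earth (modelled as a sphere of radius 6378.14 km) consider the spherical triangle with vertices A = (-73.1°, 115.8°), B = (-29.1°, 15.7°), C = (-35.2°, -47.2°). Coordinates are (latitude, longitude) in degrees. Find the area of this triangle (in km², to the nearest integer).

24135154 km²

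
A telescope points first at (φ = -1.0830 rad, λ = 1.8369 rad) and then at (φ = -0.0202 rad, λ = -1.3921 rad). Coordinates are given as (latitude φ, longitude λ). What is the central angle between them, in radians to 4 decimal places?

2.0364 rad

Let φ₁ = -1.0830 rad, φ₂ = -0.0202 rad, and Δλ = 3.0542 rad.
Haversine: a = sin²(Δφ/2) + cos φ₁ cos φ₂ sin²(Δλ/2) = 0.2568 + (0.4687)(0.9998)(0.9981) = 0.72448.
Central angle c = 2·arcsin(√a) = 2.03639 rad.
So the angular separation is 2.0364 rad.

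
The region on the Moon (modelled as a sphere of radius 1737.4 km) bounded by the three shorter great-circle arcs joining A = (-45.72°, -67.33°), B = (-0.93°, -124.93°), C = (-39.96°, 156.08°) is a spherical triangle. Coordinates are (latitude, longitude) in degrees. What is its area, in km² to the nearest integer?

3103474 km²

Side lengths (central angles): a = 1.4134, b = 1.4997, c = 1.1749 rad; semiperimeter s = 2.0440.
By l'Huilier's theorem, tan(E/4) = √[tan(s/2) tan((s−a)/2) tan((s−b)/2) tan((s−c)/2)], giving spherical excess E = 1.0281 rad.
Area = E·R² = 1.0281 × (1737.4)² ≈ 3103474 km².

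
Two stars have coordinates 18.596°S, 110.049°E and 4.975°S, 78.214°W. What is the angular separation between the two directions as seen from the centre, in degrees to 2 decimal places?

155.06°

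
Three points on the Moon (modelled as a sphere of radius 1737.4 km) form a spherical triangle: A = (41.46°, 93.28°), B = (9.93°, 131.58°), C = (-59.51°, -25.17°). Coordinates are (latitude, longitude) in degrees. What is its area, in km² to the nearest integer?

Side lengths (central angles): a = 2.2241, b = 2.4214, c = 0.8045 rad; semiperimeter s = 2.7250.
By l'Huilier's theorem, tan(E/4) = √[tan(s/2) tan((s−a)/2) tan((s−b)/2) tan((s−c)/2)], giving spherical excess E = 1.9003 rad.
Area = E·R² = 1.9003 × (1737.4)² ≈ 5736200 km².

5736200 km²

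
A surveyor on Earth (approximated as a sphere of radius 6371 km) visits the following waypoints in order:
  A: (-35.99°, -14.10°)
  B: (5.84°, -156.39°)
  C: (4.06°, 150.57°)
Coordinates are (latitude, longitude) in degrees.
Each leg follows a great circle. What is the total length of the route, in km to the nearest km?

Leg A→B: central angle 2.3414 rad, distance 14917.2 km.
Leg B→C: central angle 0.9225 rad, distance 5877.2 km.
Total: 14917.2 + 5877.2 ≈ 20794 km.

20794 km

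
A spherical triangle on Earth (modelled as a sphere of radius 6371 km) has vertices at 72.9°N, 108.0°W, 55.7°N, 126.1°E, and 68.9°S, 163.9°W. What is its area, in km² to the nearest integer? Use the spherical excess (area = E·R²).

95383644 km²

Side lengths (central angles): a = 2.3481, b = 2.5542, c = 0.8060 rad; semiperimeter s = 2.8541.
By l'Huilier's theorem, tan(E/4) = √[tan(s/2) tan((s−a)/2) tan((s−b)/2) tan((s−c)/2)], giving spherical excess E = 2.3500 rad.
Area = E·R² = 2.3500 × (6371)² ≈ 95383644 km².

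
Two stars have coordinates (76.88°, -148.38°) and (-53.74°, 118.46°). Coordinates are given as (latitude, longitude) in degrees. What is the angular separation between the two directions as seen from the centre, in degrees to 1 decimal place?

142.4°

In radians: φ₁ = 1.3418, φ₂ = -0.9379, Δλ = -93.160° = -1.6259 rad.
Haversine: a = sin²(Δφ/2) + cos φ₁ cos φ₂ sin²(Δλ/2) = 0.8255 + (0.2270)(0.5915)(0.5276) = 0.89635.
Central angle c = 2·arcsin(√a) = 2.48601 rad.
So the angular separation is 142.4°.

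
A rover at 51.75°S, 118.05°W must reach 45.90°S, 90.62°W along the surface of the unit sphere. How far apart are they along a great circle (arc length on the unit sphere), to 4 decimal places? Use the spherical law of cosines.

In radians: φ₁ = -0.9032, φ₂ = -0.8011, Δλ = 27.430° = 0.4787 rad.
cos c = sin φ₁ sin φ₂ + cos φ₁ cos φ₂ cos Δλ = (-0.7853)(-0.7181) + (0.6191)(0.6959)(0.8876) = 0.94636,
so c = arccos(0.94636) = 0.32903 rad.
On the unit sphere the arc length equals the central angle: 0.3290.

0.3290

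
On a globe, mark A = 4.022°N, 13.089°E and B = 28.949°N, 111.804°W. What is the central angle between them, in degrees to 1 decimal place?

117.7°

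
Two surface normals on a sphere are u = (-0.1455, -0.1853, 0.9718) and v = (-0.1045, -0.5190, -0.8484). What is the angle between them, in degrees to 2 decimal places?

135.49°

u·v = -0.7131; |u| = 1.0000, |v| = 1.0000.
cos θ = (u·v)/(|u||v|) = -0.7131, so θ = 135.49°.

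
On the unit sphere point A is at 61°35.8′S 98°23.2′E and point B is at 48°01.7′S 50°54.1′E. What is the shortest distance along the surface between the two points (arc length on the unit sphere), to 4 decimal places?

With latitudes φ₁ = -61.597°, φ₂ = -48.028° and longitude difference Δλ = -47.485°:
cos c = sin φ₁ sin φ₂ + cos φ₁ cos φ₂ cos Δλ = (-0.8796)(-0.7435) + (0.4757)(0.6688)(0.6758) = 0.86895,
so c = arccos(0.86895) = 0.51771 rad.
On the unit sphere the arc length equals the central angle: 0.5177.

0.5177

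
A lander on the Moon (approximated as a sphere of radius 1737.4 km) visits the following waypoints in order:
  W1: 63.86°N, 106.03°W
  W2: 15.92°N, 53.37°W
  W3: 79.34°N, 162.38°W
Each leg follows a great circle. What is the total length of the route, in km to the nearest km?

Leg W1→W2: central angle 1.0435 rad, distance 1812.9 km.
Leg W2→W3: central angle 1.3576 rad, distance 2358.6 km.
Total: 1812.9 + 2358.6 ≈ 4172 km.

4172 km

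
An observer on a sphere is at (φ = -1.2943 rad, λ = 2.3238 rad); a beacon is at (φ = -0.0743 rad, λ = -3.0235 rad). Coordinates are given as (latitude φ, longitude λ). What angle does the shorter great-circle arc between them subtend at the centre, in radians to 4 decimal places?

With latitudes φ₁ = -74.158°, φ₂ = -4.257° and longitude difference Δλ = 53.622°:
cos c = sin φ₁ sin φ₂ + cos φ₁ cos φ₂ cos Δλ = (-0.9620)(-0.0742) + (0.2730)(0.9972)(0.5931) = 0.23288,
so c = arccos(0.23288) = 1.33576 rad.
So the angular separation is 1.3358 rad.

1.3358 rad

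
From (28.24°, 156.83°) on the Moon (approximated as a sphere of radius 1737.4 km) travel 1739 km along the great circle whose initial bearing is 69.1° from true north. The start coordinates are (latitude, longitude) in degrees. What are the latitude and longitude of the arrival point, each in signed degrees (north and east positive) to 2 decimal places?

Angular distance δ = d/R = 1739/1737.4 = 1.00092 rad; initial bearing θ = 1.2060 rad.
sin φ₂ = sin φ₁ cos δ + cos φ₁ sin δ cos θ = (0.4732)(0.5395) + (0.8810)(0.8420)(0.3567) = 0.5199, so φ₂ = 31.33°.
Δλ = atan2(sin θ sin δ cos φ₁, cos δ − sin φ₁ sin φ₂) = atan2(0.6929, 0.2935) = 67.043°.
λ₂ = 156.830° + 67.043° = 223.87° → -136.13° after wrapping to (−180°, 180°].

31.33°, -136.13°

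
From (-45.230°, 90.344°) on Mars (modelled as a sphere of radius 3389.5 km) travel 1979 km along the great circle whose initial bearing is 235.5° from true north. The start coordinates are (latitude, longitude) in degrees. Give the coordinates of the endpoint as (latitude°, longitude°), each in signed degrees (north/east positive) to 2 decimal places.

-54.31°, 39.19°

Angular distance δ = d/R = 1979/3389.5 = 0.58386 rad; initial bearing θ = 4.1103 rad.
sin φ₂ = sin φ₁ cos δ + cos φ₁ sin δ cos θ = (-0.7099)(0.8343) + (0.7043)(0.5513)(-0.5664) = -0.8122, so φ₂ = -54.31°.
Δλ = atan2(sin θ sin δ cos φ₁, cos δ − sin φ₁ sin φ₂) = atan2(-0.3199, 0.2577) = -51.149°.
λ₂ = 90.344° − 51.149° = 39.19°.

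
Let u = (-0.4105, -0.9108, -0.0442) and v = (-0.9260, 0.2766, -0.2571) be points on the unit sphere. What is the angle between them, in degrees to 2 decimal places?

u·v = 0.1396; |u| = 1.0000, |v| = 1.0000.
cos θ = (u·v)/(|u||v|) = 0.1396, so θ = 81.98°.

81.98°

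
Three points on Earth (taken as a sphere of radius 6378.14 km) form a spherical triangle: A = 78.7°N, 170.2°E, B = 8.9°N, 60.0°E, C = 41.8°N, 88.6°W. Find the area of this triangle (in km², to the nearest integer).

33628825 km²

Side lengths (central angles): a = 2.1241, b = 0.8954, c = 1.4858 rad; semiperimeter s = 2.2527.
By l'Huilier's theorem, tan(E/4) = √[tan(s/2) tan((s−a)/2) tan((s−b)/2) tan((s−c)/2)], giving spherical excess E = 0.8267 rad.
Area = E·R² = 0.8267 × (6378.14)² ≈ 33628825 km².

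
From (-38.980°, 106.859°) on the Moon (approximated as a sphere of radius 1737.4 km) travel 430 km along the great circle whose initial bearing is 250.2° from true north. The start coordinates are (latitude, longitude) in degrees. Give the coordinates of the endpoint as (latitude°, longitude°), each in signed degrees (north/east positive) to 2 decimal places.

-42.41°, 88.67°

Angular distance δ = d/R = 430/1737.4 = 0.24750 rad; initial bearing θ = 4.3668 rad.
sin φ₂ = sin φ₁ cos δ + cos φ₁ sin δ cos θ = (-0.6290)(0.9695) + (0.7774)(0.2450)(-0.3387) = -0.6744, so φ₂ = -42.41°.
Δλ = atan2(sin θ sin δ cos φ₁, cos δ − sin φ₁ sin φ₂) = atan2(-0.1792, 0.5453) = -18.190°.
λ₂ = 106.859° − 18.190° = 88.67°.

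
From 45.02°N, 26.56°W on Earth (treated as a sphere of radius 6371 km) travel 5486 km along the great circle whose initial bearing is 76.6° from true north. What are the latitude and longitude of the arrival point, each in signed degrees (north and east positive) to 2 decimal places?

35.82°, 38.94°

Angular distance δ = d/R = 5486/6371 = 0.86109 rad; initial bearing θ = 1.3369 rad.
sin φ₂ = sin φ₁ cos δ + cos φ₁ sin δ cos θ = (0.7074)(0.6516) + (0.7069)(0.7586)(0.2317) = 0.5852, so φ₂ = 35.82°.
Δλ = atan2(sin θ sin δ cos φ₁, cos δ − sin φ₁ sin φ₂) = atan2(0.5216, 0.2377) = 65.502°.
λ₂ = -26.560° + 65.502° = 38.94°.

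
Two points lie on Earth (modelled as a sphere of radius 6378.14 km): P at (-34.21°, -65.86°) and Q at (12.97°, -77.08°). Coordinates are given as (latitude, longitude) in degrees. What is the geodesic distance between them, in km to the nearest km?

5385 km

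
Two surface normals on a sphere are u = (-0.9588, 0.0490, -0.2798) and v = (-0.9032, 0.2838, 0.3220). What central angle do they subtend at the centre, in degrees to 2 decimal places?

37.83°

u·v = 0.7898; |u| = 1.0000, |v| = 1.0000.
cos θ = (u·v)/(|u||v|) = 0.7898, so θ = 37.83°.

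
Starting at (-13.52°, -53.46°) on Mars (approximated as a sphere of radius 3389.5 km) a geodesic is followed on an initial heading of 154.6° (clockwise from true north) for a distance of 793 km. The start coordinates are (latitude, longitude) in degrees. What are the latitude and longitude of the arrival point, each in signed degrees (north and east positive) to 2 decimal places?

-25.53°, -47.13°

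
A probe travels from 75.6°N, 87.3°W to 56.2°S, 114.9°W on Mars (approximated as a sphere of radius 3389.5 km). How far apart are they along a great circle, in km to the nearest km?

Let φ₁ = 1.3195 rad, φ₂ = -0.9809 rad, and Δλ = -0.4817 rad.
Haversine: a = sin²(Δφ/2) + cos φ₁ cos φ₂ sin²(Δλ/2) = 0.8333 + (0.2487)(0.5563)(0.0569) = 0.84114.
Central angle c = 2·arcsin(√a) = 2.32167 rad.
Distance = R·c = 3389.5 × 2.3217 ≈ 7869 km.

7869 km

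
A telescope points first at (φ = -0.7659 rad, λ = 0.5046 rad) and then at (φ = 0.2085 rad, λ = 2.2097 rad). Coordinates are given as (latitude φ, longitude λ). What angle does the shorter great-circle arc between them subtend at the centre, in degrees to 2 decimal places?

103.76°

In radians: φ₁ = -0.7659, φ₂ = 0.2085, Δλ = 97.695° = 1.7051 rad.
Haversine: a = sin²(Δφ/2) + cos φ₁ cos φ₂ sin²(Δλ/2) = 0.2192 + (0.7208)(0.9783)(0.5670) = 0.61895.
Central angle c = 2·arcsin(√a) = 1.81100 rad.
So the angular separation is 103.76°.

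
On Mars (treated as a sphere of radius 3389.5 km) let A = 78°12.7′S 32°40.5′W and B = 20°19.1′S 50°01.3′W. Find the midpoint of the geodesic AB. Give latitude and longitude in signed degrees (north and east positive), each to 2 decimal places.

Central angle δ = 1.0207 rad. Interpolating on the sphere with fraction f = 0.5:
P = [sin((1−f)δ)·A + sin(fδ)·B] / sin δ = 0.5730·A + 0.5730·B in Cartesian coordinates,
giving P = (0.4438, -0.4750, -0.7599), i.e. latitude -49.46°, longitude -46.94°.

-49.46°, -46.94°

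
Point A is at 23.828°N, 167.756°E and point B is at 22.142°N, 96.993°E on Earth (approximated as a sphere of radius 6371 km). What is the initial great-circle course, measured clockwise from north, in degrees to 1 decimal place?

Δλ = -70.763° = -1.2350 rad.
y = sin Δλ · cos φ₂ = (-0.9442)(0.9263) = -0.8745
x = cos φ₁ sin φ₂ − sin φ₁ cos φ₂ cos Δλ = (0.9148)(0.3769) − (0.4040)(0.9263)(0.3295) = 0.2215
θ = atan2(y, x) = -75.79°; adding 360° gives 284.2°.

284.2°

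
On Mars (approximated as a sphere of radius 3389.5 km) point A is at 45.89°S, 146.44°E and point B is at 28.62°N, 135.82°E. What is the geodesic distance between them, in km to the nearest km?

In radians: φ₁ = -0.8009, φ₂ = 0.4995, Δλ = -10.620° = -0.1854 rad.
Haversine: a = sin²(Δφ/2) + cos φ₁ cos φ₂ sin²(Δλ/2) = 0.3665 + (0.6960)(0.8778)(0.0086) = 0.37170.
Central angle c = 2·arcsin(√a) = 1.31129 rad.
Distance = R·c = 3389.5 × 1.3113 ≈ 4445 km.

4445 km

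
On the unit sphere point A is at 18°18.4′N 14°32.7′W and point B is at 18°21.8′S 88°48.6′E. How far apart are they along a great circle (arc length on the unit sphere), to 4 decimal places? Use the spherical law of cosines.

1.8829

With latitudes φ₁ = 18.307°, φ₂ = -18.363° and longitude difference Δλ = 103.355°:
cos c = sin φ₁ sin φ₂ + cos φ₁ cos φ₂ cos Δλ = (0.3141)(-0.3150) + (0.9494)(0.9491)(-0.2310) = -0.30708,
so c = arccos(-0.30708) = 1.88292 rad.
On the unit sphere the arc length equals the central angle: 1.8829.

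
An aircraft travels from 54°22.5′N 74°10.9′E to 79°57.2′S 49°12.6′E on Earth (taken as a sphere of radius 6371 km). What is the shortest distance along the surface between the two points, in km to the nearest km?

15022 km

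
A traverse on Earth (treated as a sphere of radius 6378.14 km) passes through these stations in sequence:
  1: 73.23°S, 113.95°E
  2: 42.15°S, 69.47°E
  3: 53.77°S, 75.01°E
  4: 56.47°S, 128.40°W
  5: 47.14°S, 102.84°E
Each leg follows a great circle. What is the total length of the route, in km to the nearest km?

Leg 1→2: central angle 0.6515 rad, distance 4155.5 km.
Leg 2→3: central angle 0.2127 rad, distance 1356.8 km.
Leg 3→4: central angle 1.1887 rad, distance 7582.0 km.
Leg 4→5: central angle 1.1855 rad, distance 7561.4 km.
Total: 4155.5 + 1356.8 + 7582.0 + 7561.4 ≈ 20656 km.

20656 km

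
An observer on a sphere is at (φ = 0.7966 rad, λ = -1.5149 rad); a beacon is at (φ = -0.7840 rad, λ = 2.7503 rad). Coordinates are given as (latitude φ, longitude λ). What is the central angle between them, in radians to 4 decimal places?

2.3731 rad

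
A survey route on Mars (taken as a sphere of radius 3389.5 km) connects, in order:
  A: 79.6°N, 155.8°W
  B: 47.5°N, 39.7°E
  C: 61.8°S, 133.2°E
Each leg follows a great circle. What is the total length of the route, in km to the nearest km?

Leg A→B: central angle 0.9177 rad, distance 3110.6 km.
Leg B→C: central angle 2.3040 rad, distance 7809.4 km.
Total: 3110.6 + 7809.4 ≈ 10920 km.

10920 km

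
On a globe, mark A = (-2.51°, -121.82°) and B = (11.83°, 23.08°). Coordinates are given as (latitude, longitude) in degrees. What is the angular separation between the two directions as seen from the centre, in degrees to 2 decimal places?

144.00°

In radians: φ₁ = -0.0438, φ₂ = 0.2065, Δλ = 144.900° = 2.5290 rad.
Haversine: a = sin²(Δφ/2) + cos φ₁ cos φ₂ sin²(Δλ/2) = 0.0156 + (0.9990)(0.9788)(0.9091) = 0.90449.
Central angle c = 2·arcsin(√a) = 2.51321 rad.
So the angular separation is 144.00°.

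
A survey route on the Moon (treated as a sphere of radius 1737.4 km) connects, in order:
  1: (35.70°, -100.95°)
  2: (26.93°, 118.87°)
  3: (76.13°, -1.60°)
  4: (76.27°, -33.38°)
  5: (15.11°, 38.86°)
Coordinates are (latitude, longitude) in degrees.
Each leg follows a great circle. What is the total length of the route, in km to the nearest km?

Leg 1→2: central angle 1.8669 rad, distance 3243.6 km.
Leg 2→3: central angle 1.2331 rad, distance 2142.4 km.
Leg 3→4: central angle 0.1307 rad, distance 227.1 km.
Leg 4→5: central angle 1.2418 rad, distance 2157.5 km.
Total: 3243.6 + 2142.4 + 227.1 + 2157.5 ≈ 7771 km.

7771 km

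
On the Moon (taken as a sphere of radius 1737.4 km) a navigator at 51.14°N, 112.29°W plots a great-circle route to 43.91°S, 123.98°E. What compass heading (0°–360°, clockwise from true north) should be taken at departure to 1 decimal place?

Δλ = -123.730° = -2.1595 rad.
y = sin Δλ · cos φ₂ = (-0.8317)(0.7204) = -0.5992
x = cos φ₁ sin φ₂ − sin φ₁ cos φ₂ cos Δλ = (0.6274)(-0.6935) − (0.7787)(0.7204)(-0.5553) = -0.1236
θ = atan2(y, x) = -101.66°; adding 360° gives 258.3°.

258.3°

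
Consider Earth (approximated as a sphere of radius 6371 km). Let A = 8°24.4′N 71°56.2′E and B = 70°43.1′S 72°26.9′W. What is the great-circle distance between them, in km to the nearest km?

With latitudes φ₁ = 8.407°, φ₂ = -70.718° and longitude difference Δλ = -144.385°:
Haversine: a = sin²(Δφ/2) + cos φ₁ cos φ₂ sin²(Δλ/2) = 0.4057 + (0.9893)(0.3302)(0.9065) = 0.70178.
Central angle c = 2·arcsin(√a) = 1.98620 rad.
Distance = R·c = 6371 × 1.9862 ≈ 12654 km.

12654 km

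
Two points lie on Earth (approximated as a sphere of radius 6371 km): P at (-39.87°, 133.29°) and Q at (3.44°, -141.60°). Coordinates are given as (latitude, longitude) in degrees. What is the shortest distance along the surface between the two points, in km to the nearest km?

With latitudes φ₁ = -39.870°, φ₂ = 3.440° and longitude difference Δλ = 85.110°:
Haversine: a = sin²(Δφ/2) + cos φ₁ cos φ₂ sin²(Δλ/2) = 0.1362 + (0.7675)(0.9982)(0.4574) = 0.48658.
Central angle c = 2·arcsin(√a) = 1.54395 rad.
Distance = R·c = 6371 × 1.5440 ≈ 9837 km.

9837 km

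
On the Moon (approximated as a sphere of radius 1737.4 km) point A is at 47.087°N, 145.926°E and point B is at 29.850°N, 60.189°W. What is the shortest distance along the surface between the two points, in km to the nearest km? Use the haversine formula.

3018 km

With latitudes φ₁ = 47.087°, φ₂ = 29.850° and longitude difference Δλ = 153.885°:
Haversine: a = sin²(Δφ/2) + cos φ₁ cos φ₂ sin²(Δλ/2) = 0.0225 + (0.6809)(0.8673)(0.9490) = 0.58287.
Central angle c = 2·arcsin(√a) = 1.73730 rad.
Distance = R·c = 1737.4 × 1.7373 ≈ 3018 km.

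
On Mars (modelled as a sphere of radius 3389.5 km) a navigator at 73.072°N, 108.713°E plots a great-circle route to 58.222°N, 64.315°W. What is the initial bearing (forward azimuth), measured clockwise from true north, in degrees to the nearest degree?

355°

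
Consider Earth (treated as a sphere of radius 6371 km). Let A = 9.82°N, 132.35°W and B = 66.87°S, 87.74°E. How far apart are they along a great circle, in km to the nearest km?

In radians: φ₁ = 0.1714, φ₂ = -1.1671, Δλ = -139.910° = -2.4419 rad.
cos c = sin φ₁ sin φ₂ + cos φ₁ cos φ₂ cos Δλ = (0.1706)(-0.9196) + (0.9853)(0.3928)(-0.7650) = -0.45296,
so c = arccos(-0.45296) = 2.04088 rad.
Distance = R·c = 6371 × 2.0409 ≈ 13002 km.

13002 km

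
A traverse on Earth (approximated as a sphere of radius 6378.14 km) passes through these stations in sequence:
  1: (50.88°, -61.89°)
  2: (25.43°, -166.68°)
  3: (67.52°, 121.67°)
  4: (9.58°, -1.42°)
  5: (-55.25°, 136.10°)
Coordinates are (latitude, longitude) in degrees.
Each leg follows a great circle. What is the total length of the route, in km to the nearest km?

39547 km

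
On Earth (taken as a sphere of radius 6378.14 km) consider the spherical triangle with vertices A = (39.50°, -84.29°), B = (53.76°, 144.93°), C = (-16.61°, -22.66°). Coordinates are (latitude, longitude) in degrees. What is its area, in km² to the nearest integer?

Side lengths (central angles): a = 2.4716, b = 1.4005, c = 1.3540 rad; semiperimeter s = 2.6130.
By l'Huilier's theorem, tan(E/4) = √[tan(s/2) tan((s−a)/2) tan((s−b)/2) tan((s−c)/2)], giving spherical excess E = 1.3950 rad.
Area = E·R² = 1.3950 × (6378.14)² ≈ 56748271 km².

56748271 km²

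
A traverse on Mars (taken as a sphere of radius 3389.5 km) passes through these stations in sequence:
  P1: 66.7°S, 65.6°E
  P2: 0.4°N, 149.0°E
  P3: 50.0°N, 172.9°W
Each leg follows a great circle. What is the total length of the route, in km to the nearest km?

8697 km

Leg P1→P2: central angle 1.5317 rad, distance 5191.8 km.
Leg P2→P3: central angle 1.0343 rad, distance 3505.6 km.
Total: 5191.8 + 3505.6 ≈ 8697 km.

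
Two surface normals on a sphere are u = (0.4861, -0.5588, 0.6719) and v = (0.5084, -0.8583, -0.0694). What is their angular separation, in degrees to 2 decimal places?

u·v = 0.6801; |u| = 1.0000, |v| = 1.0000.
cos θ = (u·v)/(|u||v|) = 0.6801, so θ = 47.15°.

47.15°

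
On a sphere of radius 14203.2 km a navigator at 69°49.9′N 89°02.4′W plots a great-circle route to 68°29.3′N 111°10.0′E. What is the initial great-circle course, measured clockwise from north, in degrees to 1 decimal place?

Δλ = -159.793° = -2.7889 rad.
y = sin Δλ · cos φ₂ = (-0.3454)(0.3667) = -0.1267
x = cos φ₁ sin φ₂ − sin φ₁ cos φ₂ cos Δλ = (0.3448)(0.9303) − (0.9387)(0.3667)(-0.9385) = 0.6438
θ = atan2(y, x) = -11.13°; adding 360° gives 348.9°.

348.9°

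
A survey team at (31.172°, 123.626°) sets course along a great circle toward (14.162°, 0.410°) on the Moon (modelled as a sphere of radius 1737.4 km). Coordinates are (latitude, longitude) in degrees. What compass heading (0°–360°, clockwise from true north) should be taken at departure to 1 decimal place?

300.8°

Δλ = -123.216° = -2.1505 rad.
y = sin Δλ · cos φ₂ = (-0.8366)(0.9696) = -0.8112
x = cos φ₁ sin φ₂ − sin φ₁ cos φ₂ cos Δλ = (0.8556)(0.2447) − (0.5176)(0.9696)(-0.5478) = 0.4843
θ = atan2(y, x) = -59.16°; adding 360° gives 300.8°.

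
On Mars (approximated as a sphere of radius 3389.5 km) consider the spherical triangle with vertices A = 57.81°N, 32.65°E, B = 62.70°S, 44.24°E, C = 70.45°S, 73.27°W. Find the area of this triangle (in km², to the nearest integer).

15079846 km²

Side lengths (central angles): a = 0.6974, b = 2.5800, c = 2.1091 rad; semiperimeter s = 2.6932.
By l'Huilier's theorem, tan(E/4) = √[tan(s/2) tan((s−a)/2) tan((s−b)/2) tan((s−c)/2)], giving spherical excess E = 1.3126 rad.
Area = E·R² = 1.3126 × (3389.5)² ≈ 15079846 km².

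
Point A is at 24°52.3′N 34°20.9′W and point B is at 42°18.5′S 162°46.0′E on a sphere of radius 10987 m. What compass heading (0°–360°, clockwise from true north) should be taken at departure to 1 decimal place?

214.8°

Δλ = -162.885° = -2.8429 rad.
y = sin Δλ · cos φ₂ = (-0.2943)(0.7395) = -0.2176
x = cos φ₁ sin φ₂ − sin φ₁ cos φ₂ cos Δλ = (0.9073)(-0.6731) − (0.4206)(0.7395)(-0.9557) = -0.3134
θ = atan2(y, x) = -145.22°; adding 360° gives 214.8°.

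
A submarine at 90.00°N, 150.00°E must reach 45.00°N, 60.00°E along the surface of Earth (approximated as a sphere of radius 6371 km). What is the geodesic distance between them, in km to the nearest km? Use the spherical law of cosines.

Let φ₁ = 1.5708 rad, φ₂ = 0.7854 rad, and Δλ = -1.5708 rad.
cos c = sin φ₁ sin φ₂ + cos φ₁ cos φ₂ cos Δλ = (1.0000)(0.7071) + (0.0000)(0.7071)(-0.0000) = 0.70711,
so c = arccos(0.70711) = 0.78540 rad.
Distance = R·c = 6371 × 0.7854 ≈ 5004 km.

5004 km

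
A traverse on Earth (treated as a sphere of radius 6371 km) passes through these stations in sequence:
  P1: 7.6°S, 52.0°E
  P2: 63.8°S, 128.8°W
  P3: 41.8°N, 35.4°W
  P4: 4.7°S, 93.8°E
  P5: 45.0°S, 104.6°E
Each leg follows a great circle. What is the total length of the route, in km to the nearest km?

44449 km

Leg P1→P2: central angle 1.8954 rad, distance 12075.5 km.
Leg P2→P3: central angle 2.2364 rad, distance 14248.4 km.
Leg P3→P4: central angle 2.1226 rad, distance 13522.9 km.
Leg P4→P5: central angle 0.7225 rad, distance 4602.8 km.
Total: 12075.5 + 14248.4 + 13522.9 + 4602.8 ≈ 44449 km.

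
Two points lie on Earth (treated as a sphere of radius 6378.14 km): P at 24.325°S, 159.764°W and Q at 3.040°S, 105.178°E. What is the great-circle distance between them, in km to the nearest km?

In radians: φ₁ = -0.4246, φ₂ = -0.0531, Δλ = -95.058° = -1.6591 rad.
Haversine: a = sin²(Δφ/2) + cos φ₁ cos φ₂ sin²(Δλ/2) = 0.0341 + (0.9112)(0.9986)(0.5441) = 0.52919.
Central angle c = 2·arcsin(√a) = 1.62921 rad.
Distance = R·c = 6378.14 × 1.6292 ≈ 10391 km.

10391 km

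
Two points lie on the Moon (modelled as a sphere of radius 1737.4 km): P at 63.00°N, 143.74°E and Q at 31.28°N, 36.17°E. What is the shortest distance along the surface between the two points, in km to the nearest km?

With latitudes φ₁ = 63.000°, φ₂ = 31.280° and longitude difference Δλ = -107.570°:
cos c = sin φ₁ sin φ₂ + cos φ₁ cos φ₂ cos Δλ = (0.8910)(0.5192) + (0.4540)(0.8546)(-0.3019) = 0.34550,
so c = arccos(0.34550) = 1.21802 rad.
Distance = R·c = 1737.4 × 1.2180 ≈ 2116 km.

2116 km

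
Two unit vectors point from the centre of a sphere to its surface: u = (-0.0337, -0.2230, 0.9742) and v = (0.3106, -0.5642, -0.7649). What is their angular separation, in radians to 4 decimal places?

2.2522 rad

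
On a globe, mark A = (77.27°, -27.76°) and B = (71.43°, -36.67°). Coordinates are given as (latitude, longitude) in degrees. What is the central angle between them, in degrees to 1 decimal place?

6.3°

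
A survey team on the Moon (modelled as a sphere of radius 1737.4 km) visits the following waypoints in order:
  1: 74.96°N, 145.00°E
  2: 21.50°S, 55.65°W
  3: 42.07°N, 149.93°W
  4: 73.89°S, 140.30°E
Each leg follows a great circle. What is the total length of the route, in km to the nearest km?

10845 km

Leg 1→2: central angle 2.1894 rad, distance 3803.8 km.
Leg 2→3: central angle 1.8725 rad, distance 3253.2 km.
Leg 3→4: central angle 2.1803 rad, distance 3788.1 km.
Total: 3803.8 + 3253.2 + 3788.1 ≈ 10845 km.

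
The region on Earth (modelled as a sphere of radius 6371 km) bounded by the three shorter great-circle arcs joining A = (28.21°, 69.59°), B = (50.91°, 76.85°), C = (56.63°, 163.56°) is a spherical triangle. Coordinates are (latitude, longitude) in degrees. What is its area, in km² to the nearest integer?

Side lengths (central angles): a = 0.8391, b = 1.2012, c = 0.4076 rad; semiperimeter s = 1.2240.
By l'Huilier's theorem, tan(E/4) = √[tan(s/2) tan((s−a)/2) tan((s−b)/2) tan((s−c)/2)], giving spherical excess E = 0.1037 rad.
Area = E·R² = 0.1037 × (6371)² ≈ 4210005 km².

4210005 km²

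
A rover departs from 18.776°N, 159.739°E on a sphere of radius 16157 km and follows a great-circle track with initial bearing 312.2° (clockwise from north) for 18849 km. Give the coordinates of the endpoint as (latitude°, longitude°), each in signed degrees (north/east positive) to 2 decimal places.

Angular distance δ = d/R = 18849/16157 = 1.16662 rad; initial bearing θ = 5.4489 rad.
sin φ₂ = sin φ₁ cos δ + cos φ₁ sin δ cos θ = (0.3219)(0.3933) + (0.9468)(0.9194)(0.6717) = 0.7113, so φ₂ = 45.34°.
Δλ = atan2(sin θ sin δ cos φ₁, cos δ − sin φ₁ sin φ₂) = atan2(-0.6449, 0.1643) = -75.705°.
λ₂ = 159.739° − 75.705° = 84.03°.

45.34°, 84.03°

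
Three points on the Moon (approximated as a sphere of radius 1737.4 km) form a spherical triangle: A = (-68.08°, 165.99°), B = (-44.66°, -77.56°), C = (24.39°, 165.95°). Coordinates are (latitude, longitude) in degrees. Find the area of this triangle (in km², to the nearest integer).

Side lengths (central angles): a = 2.1886, b = 1.6139, c = 1.0077 rad; semiperimeter s = 2.4051.
By l'Huilier's theorem, tan(E/4) = √[tan(s/2) tan((s−a)/2) tan((s−b)/2) tan((s−c)/2)], giving spherical excess E = 1.2183 rad.
Area = E·R² = 1.2183 × (1737.4)² ≈ 3677397 km².

3677397 km²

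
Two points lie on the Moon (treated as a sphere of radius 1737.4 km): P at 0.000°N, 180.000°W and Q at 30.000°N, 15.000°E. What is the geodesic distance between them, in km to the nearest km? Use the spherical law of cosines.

Let φ₁ = 0.0000 rad, φ₂ = 0.5236 rad, and Δλ = -2.8798 rad.
cos c = sin φ₁ sin φ₂ + cos φ₁ cos φ₂ cos Δλ = (0.0000)(0.5000) + (1.0000)(0.8660)(-0.9659) = -0.83652,
so c = arccos(-0.83652) = 2.56169 rad.
Distance = R·c = 1737.4 × 2.5617 ≈ 4451 km.

4451 km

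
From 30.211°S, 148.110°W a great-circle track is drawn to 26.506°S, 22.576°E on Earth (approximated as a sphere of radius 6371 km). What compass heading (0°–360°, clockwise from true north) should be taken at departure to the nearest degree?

With φ₁ = -0.5273, φ₂ = -0.4626, Δλ = 2.9790 rad, the forward-azimuth formula gives
θ = atan2( sin Δλ cos φ₂ , cos φ₁ sin φ₂ − sin φ₁ cos φ₂ cos Δλ ) = atan2(0.1448, -0.8300) = 170.10°.
So the initial bearing is 170°.

170°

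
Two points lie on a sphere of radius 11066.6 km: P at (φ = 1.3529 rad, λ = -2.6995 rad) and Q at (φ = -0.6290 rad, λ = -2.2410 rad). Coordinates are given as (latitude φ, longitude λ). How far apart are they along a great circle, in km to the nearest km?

In radians: φ₁ = 1.3529, φ₂ = -0.6290, Δλ = 26.270° = 0.4585 rad.
Haversine: a = sin²(Δφ/2) + cos φ₁ cos φ₂ sin²(Δλ/2) = 0.6998 + (0.2162)(0.8086)(0.0516) = 0.70884.
Central angle c = 2·arcsin(√a) = 2.00168 rad.
Distance = R·c = 11066.6 × 2.0017 ≈ 22152 km.

22152 km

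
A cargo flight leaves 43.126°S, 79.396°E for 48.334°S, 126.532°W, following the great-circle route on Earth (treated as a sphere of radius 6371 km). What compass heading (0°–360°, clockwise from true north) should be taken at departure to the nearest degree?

163°

With φ₁ = -0.7527, φ₂ = -0.8436, Δλ = 2.6891 rad, the forward-azimuth formula gives
θ = atan2( sin Δλ cos φ₂ , cos φ₁ sin φ₂ − sin φ₁ cos φ₂ cos Δλ ) = atan2(0.2907, -0.9539) = 163.05°.
So the initial bearing is 163°.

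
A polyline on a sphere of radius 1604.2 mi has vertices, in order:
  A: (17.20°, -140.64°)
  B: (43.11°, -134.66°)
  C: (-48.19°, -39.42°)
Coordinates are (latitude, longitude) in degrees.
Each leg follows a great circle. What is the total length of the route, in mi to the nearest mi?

Leg A→B: central angle 0.4608 rad, distance 739.3 mi.
Leg B→C: central angle 2.1578 rad, distance 3461.5 mi.
Total: 739.3 + 3461.5 ≈ 4201 mi.

4201 mi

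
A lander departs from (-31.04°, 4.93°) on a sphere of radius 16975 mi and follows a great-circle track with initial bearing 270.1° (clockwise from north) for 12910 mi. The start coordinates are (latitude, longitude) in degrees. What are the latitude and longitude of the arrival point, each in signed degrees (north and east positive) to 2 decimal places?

Angular distance δ = d/R = 12910/16975 = 0.76053 rad; initial bearing θ = 4.7141 rad.
sin φ₂ = sin φ₁ cos δ + cos φ₁ sin δ cos θ = (-0.5156)(0.7245) + (0.8568)(0.6893)(0.0017) = -0.3725, so φ₂ = -21.87°.
Δλ = atan2(sin θ sin δ cos φ₁, cos δ − sin φ₁ sin φ₂) = atan2(-0.5906, 0.5324) = -47.968°.
λ₂ = 4.930° − 47.968° = -43.04°.

-21.87°, -43.04°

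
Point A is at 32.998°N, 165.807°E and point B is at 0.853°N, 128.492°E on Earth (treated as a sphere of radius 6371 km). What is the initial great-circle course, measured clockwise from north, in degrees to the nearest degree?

235°

Δλ = -37.315° = -0.6513 rad.
y = sin Δλ · cos φ₂ = (-0.6062)(0.9999) = -0.6061
x = cos φ₁ sin φ₂ − sin φ₁ cos φ₂ cos Δλ = (0.8387)(0.0149) − (0.5446)(0.9999)(0.7953) = -0.4206
θ = atan2(y, x) = -124.76°; adding 360° gives 235°.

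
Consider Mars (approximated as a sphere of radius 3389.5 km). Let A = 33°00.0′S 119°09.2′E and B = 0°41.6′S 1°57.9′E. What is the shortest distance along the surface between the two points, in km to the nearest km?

Let φ₁ = -0.5760 rad, φ₂ = -0.0121 rad, and Δλ = -2.0453 rad.
cos c = sin φ₁ sin φ₂ + cos φ₁ cos φ₂ cos Δλ = (-0.5446)(-0.0121) + (0.8387)(0.9999)(-0.4569) = -0.37658,
so c = arccos(-0.37658) = 1.95690 rad.
Distance = R·c = 3389.5 × 1.9569 ≈ 6633 km.

6633 km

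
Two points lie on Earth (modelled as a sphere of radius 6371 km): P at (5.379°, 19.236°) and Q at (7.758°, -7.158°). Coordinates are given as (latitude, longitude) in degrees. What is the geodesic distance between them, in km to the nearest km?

2927 km

With latitudes φ₁ = 5.379°, φ₂ = 7.758° and longitude difference Δλ = -26.394°:
Haversine: a = sin²(Δφ/2) + cos φ₁ cos φ₂ sin²(Δλ/2) = 0.0004 + (0.9956)(0.9908)(0.0521) = 0.05185.
Central angle c = 2·arcsin(√a) = 0.45943 rad.
Distance = R·c = 6371 × 0.4594 ≈ 2927 km.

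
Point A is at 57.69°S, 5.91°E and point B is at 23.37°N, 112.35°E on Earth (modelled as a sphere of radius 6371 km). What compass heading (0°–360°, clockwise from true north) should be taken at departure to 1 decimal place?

90.5°

With φ₁ = -1.0069, φ₂ = 0.4079, Δλ = 1.8577 rad, the forward-azimuth formula gives
θ = atan2( sin Δλ cos φ₂ , cos φ₁ sin φ₂ − sin φ₁ cos φ₂ cos Δλ ) = atan2(0.8804, -0.0076) = 90.49°.
So the initial bearing is 90.5°.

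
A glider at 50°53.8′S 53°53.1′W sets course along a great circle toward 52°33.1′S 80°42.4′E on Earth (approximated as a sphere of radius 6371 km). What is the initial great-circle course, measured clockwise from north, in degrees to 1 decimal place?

152.5°

Δλ = 134.592° = 2.3491 rad.
y = sin Δλ · cos φ₂ = (0.7121)(0.6080) = 0.4330
x = cos φ₁ sin φ₂ − sin φ₁ cos φ₂ cos Δλ = (0.6307)(-0.7939) − (-0.7760)(0.6080)(-0.7020) = -0.8320
θ = atan2(y, x) = 152.51°, so the bearing is 152.5°.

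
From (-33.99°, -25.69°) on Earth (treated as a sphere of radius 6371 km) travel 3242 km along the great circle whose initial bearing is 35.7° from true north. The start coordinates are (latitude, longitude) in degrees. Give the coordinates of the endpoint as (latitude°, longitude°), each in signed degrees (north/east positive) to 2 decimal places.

Angular distance δ = d/R = 3242/6371 = 0.50887 rad; initial bearing θ = 0.6231 rad.
sin φ₂ = sin φ₁ cos δ + cos φ₁ sin δ cos θ = (-0.5590)(0.8733) + (0.8291)(0.4872)(0.8121) = -0.1602, so φ₂ = -9.22°.
Δλ = atan2(sin θ sin δ cos φ₁, cos δ − sin φ₁ sin φ₂) = atan2(0.2357, 0.7837) = 16.739°.
λ₂ = -25.690° + 16.739° = -8.95°.

-9.22°, -8.95°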